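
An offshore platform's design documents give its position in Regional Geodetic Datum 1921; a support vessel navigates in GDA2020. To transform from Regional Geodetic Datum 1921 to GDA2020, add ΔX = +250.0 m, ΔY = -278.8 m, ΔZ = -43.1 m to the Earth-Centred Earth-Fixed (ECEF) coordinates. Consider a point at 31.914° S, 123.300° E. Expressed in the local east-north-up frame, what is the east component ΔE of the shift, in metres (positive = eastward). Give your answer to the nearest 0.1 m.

ΔE = -55.9 m

The local east axis at (φ, λ) is (−sin λ, cos λ, 0), so ΔE = −sin(123.300°)·250.0 + cos(123.300°)·(-278.8) = -55.88 m.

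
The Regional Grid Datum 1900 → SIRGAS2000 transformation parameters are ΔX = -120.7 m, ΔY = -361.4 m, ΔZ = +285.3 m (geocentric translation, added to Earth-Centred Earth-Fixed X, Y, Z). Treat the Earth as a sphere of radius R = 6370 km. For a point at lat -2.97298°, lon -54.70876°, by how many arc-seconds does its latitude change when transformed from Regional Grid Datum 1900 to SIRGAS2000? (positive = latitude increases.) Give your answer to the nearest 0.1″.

Δφ = 9.6″

sin φ = -0.051865, cos φ = 0.998654, sin λ = -0.816226, cos λ = 0.577733.
North component: ΔN = −sin φ cos λ·ΔX − sin φ sin λ·ΔY + cos φ·ΔZ = −(-0.051865)(0.577733)(-120.7) − (-0.051865)(-0.816226)(-361.4) + (0.998654)(285.3) = 296.60 m.
1° of latitude spans πR/180 = 111177 m, so Δφ = 296.60 / 111177 × 3600 = 9.604″.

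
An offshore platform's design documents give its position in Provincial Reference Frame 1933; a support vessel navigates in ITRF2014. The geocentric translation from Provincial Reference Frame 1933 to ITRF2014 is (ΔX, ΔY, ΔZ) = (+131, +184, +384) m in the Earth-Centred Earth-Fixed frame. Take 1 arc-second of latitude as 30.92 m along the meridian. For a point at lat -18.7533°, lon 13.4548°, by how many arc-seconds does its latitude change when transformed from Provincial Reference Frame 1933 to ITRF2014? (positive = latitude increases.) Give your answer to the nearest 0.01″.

sin φ = -0.321494, cos φ = 0.946912, sin λ = 0.232678, cos λ = 0.972554.
North component: ΔN = −sin φ cos λ·ΔX − sin φ sin λ·ΔY + cos φ·ΔZ = −(-0.321494)(0.972554)(131) − (-0.321494)(0.232678)(184) + (0.946912)(384) = 418.34 m.
1° of latitude spans 3600 × 30.92 = 111312 m, so Δφ = 418.34 / 111312 × 3600 = 13.530″.

Δφ = 13.53″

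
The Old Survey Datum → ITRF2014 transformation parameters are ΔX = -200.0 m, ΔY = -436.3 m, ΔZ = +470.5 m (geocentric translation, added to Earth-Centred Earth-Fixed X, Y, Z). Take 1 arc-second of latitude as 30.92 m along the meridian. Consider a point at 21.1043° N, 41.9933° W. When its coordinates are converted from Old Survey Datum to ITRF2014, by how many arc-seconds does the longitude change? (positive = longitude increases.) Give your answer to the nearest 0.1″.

sin φ = 0.360067, cos φ = 0.932927, sin λ = -0.669044, cos λ = 0.743223.
East component: ΔE = −sin λ·ΔX + cos λ·ΔY = −(-0.669044)(-200.0) + (0.743223)(-436.3) = -458.08 m.
1° of latitude spans 3600 × 30.92 = 111312 m; at latitude φ, 1° of longitude spans that × cos φ = 103845.9 m, so Δλ = -458.08 / 103845.9 × 3600 = -15.880″.

Δλ = -15.9″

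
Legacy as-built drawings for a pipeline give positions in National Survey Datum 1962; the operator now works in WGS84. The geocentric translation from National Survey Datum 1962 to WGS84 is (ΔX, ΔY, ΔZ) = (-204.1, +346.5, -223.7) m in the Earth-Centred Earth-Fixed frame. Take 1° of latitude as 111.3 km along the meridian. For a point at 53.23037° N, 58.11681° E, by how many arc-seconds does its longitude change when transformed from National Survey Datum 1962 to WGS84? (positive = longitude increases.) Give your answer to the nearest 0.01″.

Δλ = 19.25″

sin φ = 0.801049, cos φ = 0.598599, sin λ = 0.849127, cos λ = 0.528189.
East component: ΔE = −sin λ·ΔX + cos λ·ΔY = −(0.849127)(-204.1) + (0.528189)(346.5) = 356.32 m.
1° of latitude spans 111300 m; at latitude φ, 1° of longitude spans that × cos φ = 66624.1 m, so Δλ = 356.32 / 66624.1 × 3600 = 19.254″.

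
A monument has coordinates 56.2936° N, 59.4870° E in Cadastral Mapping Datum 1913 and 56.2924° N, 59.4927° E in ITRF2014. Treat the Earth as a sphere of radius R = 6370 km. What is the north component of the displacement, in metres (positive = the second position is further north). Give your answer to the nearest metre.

Δφ = 56.2924° − 56.2936° = -0.0012°; Δλ = 59.4927° − 59.4870° = +0.0057°.
1° along a meridian = πR/180 = 111177 m.
ΔN = Δφ × 111177 = -133.4 m; ΔE = Δλ × 111177 × cos(56.2936°) = +0.0057 × 111177 × 0.554937 = 351.7 m.

ΔN = -133 m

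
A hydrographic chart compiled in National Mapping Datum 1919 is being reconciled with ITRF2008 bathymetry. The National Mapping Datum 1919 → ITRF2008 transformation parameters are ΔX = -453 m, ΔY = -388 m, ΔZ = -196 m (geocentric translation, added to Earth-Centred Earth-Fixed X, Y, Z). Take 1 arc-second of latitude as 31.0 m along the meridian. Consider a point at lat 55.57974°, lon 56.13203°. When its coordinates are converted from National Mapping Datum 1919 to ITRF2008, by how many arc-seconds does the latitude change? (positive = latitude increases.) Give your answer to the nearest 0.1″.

sin φ = 0.824914, cos φ = 0.565259, sin λ = 0.830324, cos λ = 0.557281.
North component: ΔN = −sin φ cos λ·ΔX − sin φ sin λ·ΔY + cos φ·ΔZ = −(0.824914)(0.557281)(-453) − (0.824914)(0.830324)(-388) + (0.565259)(-196) = 363.22 m.
1° of latitude spans 3600 × 31.00 = 111600 m, so Δφ = 363.22 / 111600 × 3600 = 11.717″.

Δφ = 11.7″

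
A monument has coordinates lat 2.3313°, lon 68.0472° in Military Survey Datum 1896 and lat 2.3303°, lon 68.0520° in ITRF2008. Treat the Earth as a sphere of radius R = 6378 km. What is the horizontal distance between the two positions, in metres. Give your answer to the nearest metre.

Δφ = 2.3303° − 2.3313° = -0.0010°; Δλ = 68.0520° − 68.0472° = +0.0048°.
1° along a meridian = πR/180 = 111317 m.
ΔN = Δφ × 111317 = -111.3 m; ΔE = Δλ × 111317 × cos(2.3313°) = +0.0048 × 111317 × 0.999172 = 533.9 m.
Distance = √(ΔE² + ΔN²) = √(533.9² + (-111.3)²) = 545.4 m.

545 m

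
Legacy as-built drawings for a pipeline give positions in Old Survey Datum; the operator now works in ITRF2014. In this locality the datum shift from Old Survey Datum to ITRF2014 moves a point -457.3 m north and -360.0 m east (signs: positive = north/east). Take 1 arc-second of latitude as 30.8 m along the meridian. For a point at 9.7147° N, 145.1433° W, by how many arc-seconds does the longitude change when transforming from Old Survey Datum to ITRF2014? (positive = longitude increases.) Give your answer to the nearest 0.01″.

Δλ = -11.86″

At latitude 9.7147°, cos φ = 0.985660.
1″ of longitude at this latitude = 30.80 × cos φ = 30.3583 m, so Δλ = -360.0 / 30.3583 = -11.858″.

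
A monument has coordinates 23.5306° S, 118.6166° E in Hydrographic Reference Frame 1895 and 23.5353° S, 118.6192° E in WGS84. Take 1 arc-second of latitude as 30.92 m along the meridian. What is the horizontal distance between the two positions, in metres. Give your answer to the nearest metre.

587 m

Δφ = -23.5353° − -23.5306° = -0.0047°; Δλ = 118.6192° − 118.6166° = +0.0026°.
1° of latitude = 3600 × 30.92 = 111312 m.
ΔN = Δφ × 111312 = -523.2 m; ΔE = Δλ × 111312 × cos(-23.5306°) = +0.0026 × 111312 × 0.916847 = 265.3 m.
Distance = √(ΔE² + ΔN²) = √(265.3² + (-523.2)²) = 586.6 m.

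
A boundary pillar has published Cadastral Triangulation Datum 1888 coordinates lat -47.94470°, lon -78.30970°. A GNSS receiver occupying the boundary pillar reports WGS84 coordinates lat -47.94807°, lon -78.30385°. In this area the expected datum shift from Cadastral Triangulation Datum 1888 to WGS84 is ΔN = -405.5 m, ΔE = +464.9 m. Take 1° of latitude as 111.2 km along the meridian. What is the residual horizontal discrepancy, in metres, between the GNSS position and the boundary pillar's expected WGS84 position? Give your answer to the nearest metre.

Observed coordinate differences: Δφ = -0.00337°, Δλ = +0.00585°.
Converting to metres (1° lat = 111200 m, cos φ = 0.669848): observed ΔN = -374.7 m, observed ΔE = 435.7 m.
Subtracting the expected shift leaves a residual of -374.7 − (-405.5) = 30.8 m north and 435.7 − (464.9) = -29.2 m east.
Residual distance = √(30.8² + (-29.2)²) = 42.4 m.

42 m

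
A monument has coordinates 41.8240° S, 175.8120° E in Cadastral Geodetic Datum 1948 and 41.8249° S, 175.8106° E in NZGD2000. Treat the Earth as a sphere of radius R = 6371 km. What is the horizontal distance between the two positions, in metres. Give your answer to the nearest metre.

153 m

Δφ = -41.8249° − -41.8240° = -0.0009°; Δλ = 175.8106° − 175.8120° = -0.0014°.
1° along a meridian = πR/180 = 111195 m.
ΔN = Δφ × 111195 = -100.1 m; ΔE = Δλ × 111195 × cos(-41.8240°) = -0.0014 × 111195 × 0.745197 = -116.0 m.
Distance = √(ΔE² + ΔN²) = √((-116.0)² + (-100.1)²) = 153.2 m.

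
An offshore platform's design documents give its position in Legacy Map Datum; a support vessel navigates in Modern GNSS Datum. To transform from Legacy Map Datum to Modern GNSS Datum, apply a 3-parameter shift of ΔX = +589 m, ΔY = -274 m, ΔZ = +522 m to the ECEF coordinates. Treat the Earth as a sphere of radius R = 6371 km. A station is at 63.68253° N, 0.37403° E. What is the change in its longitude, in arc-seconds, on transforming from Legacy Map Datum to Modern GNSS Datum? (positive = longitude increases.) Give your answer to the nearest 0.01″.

Δλ = -20.29″

sin φ = 0.896351, cos φ = 0.443345, sin λ = 0.006528, cos λ = 0.999979.
East component: ΔE = −sin λ·ΔX + cos λ·ΔY = −(0.006528)(589) + (0.999979)(-274) = -277.84 m.
1° of latitude spans πR/180 = 111195 m; at latitude φ, 1° of longitude spans that × cos φ = 49297.7 m, so Δλ = -277.84 / 49297.7 × 3600 = -20.289″.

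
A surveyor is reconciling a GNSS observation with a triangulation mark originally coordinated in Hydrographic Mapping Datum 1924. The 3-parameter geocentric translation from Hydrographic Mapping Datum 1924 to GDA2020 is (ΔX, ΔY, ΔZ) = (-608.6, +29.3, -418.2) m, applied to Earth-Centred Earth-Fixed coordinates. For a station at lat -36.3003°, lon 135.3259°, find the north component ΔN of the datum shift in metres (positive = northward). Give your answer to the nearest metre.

ΔN = -69 m

At φ = -36.3003°, λ = 135.3259°: sin φ = -0.592017, cos φ = 0.805925, sin λ = 0.703073, cos λ = -0.711117.
ΔN = −sin φ cos λ·ΔX − sin φ sin λ·ΔY + cos φ·ΔZ = −(-0.592017)(-0.711117)(-608.6) − (-0.592017)(0.703073)(29.3) + (0.805925)(-418.2) = -68.63 m.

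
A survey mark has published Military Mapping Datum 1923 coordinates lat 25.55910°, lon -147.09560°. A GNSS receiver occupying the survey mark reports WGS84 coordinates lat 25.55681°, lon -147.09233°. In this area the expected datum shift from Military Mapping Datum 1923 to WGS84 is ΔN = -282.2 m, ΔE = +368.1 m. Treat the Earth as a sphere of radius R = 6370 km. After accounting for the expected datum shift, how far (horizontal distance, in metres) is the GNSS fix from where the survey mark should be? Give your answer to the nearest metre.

49 m

Observed coordinate differences: Δφ = -0.00229°, Δλ = +0.00327°.
Converting to metres (1° lat = 111177 m, cos φ = 0.902141): observed ΔN = -254.6 m, observed ΔE = 328.0 m.
Subtracting the expected shift leaves a residual of -254.6 − (-282.2) = 27.6 m north and 328.0 − (368.1) = -40.1 m east.
Residual distance = √(27.6² + (-40.1)²) = 48.7 m.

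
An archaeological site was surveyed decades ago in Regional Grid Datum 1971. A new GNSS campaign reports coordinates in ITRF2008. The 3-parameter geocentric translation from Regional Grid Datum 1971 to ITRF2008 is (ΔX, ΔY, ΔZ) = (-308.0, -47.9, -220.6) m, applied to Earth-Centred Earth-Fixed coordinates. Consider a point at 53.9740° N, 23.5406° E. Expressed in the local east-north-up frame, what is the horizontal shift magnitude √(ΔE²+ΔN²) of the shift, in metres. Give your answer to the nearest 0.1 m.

The local east axis at (φ, λ) is (−sin λ, cos λ, 0), so ΔE = −sin(23.5406°)·(-308.0) + cos(23.5406°)·(-47.9) = 79.10 m.
The local north axis is (−sin φ cos λ, −sin φ sin λ, cos φ), giving ΔN = 228.365 + 15.472 − 129.746 = 114.09 m.
Horizontal magnitude = √(ΔE² + ΔN²) = √(79.10² + 114.09²) = 138.83 m.

138.8 m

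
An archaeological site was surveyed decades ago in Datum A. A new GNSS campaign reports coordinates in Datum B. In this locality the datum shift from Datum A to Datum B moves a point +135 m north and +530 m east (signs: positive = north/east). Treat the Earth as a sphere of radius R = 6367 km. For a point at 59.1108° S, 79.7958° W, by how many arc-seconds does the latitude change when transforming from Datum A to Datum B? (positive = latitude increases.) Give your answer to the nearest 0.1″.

Δφ = 4.4″

On a sphere of radius R, 1 rad of latitude = R, so Δφ = ΔN / R = 135.0 / 6367000 = 2.1203e-05 rad = 4.373″.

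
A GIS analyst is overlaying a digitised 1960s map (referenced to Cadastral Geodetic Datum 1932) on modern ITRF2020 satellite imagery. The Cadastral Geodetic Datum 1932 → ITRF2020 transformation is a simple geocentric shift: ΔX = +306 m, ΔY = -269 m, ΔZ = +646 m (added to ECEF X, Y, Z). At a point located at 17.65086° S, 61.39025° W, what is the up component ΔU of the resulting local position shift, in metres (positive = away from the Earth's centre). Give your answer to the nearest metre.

The local up (radial) axis is (cos φ cos λ, cos φ sin λ, sin φ), giving ΔU = 139.627 + 225.038 − 195.877 = 168.79 m.

ΔU = 169 m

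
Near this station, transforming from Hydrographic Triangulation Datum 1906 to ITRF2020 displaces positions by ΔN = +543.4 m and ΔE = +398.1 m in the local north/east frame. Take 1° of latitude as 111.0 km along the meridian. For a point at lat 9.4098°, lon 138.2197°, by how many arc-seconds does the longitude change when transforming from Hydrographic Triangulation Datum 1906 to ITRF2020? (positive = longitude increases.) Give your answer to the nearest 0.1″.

Δλ = 13.1″

At latitude 9.4098°, cos φ = 0.986544.
1° of longitude at this latitude = 111.0 × cos φ = 109.51 km, so Δλ = 398.1 / 109506.4 = 0.0036354° = 13.087″.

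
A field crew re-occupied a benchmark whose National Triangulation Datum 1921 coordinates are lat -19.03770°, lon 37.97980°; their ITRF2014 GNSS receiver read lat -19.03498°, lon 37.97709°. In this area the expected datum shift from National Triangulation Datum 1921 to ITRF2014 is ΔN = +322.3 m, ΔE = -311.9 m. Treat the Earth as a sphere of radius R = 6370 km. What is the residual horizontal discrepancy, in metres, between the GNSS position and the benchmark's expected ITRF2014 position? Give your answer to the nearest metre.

Observed coordinate differences: Δφ = +0.00272°, Δλ = -0.00271°.
Converting to metres (1° lat = 111177 m, cos φ = 0.945304): observed ΔN = 302.4 m, observed ΔE = -284.8 m.
Subtracting the expected shift leaves a residual of 302.4 − (322.3) = -19.9 m north and -284.8 − (-311.9) = 27.1 m east.
Residual distance = √((-19.9)² + 27.1²) = 33.6 m.

34 m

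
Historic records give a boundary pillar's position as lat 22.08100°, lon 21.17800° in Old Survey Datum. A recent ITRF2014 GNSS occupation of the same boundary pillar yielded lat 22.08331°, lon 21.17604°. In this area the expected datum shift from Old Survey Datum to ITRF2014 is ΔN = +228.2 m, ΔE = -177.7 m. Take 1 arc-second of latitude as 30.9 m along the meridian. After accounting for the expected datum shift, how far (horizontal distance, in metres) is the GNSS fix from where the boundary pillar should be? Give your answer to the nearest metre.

38 m

Observed coordinate differences: Δφ = +0.00231°, Δλ = -0.00196°.
Converting to metres (1° lat = 111240 m, cos φ = 0.926653): observed ΔN = 257.0 m, observed ΔE = -202.0 m.
Subtracting the expected shift leaves a residual of 257.0 − (228.2) = 28.8 m north and -202.0 − (-177.7) = -24.3 m east.
Residual distance = √(28.8² + (-24.3)²) = 37.7 m.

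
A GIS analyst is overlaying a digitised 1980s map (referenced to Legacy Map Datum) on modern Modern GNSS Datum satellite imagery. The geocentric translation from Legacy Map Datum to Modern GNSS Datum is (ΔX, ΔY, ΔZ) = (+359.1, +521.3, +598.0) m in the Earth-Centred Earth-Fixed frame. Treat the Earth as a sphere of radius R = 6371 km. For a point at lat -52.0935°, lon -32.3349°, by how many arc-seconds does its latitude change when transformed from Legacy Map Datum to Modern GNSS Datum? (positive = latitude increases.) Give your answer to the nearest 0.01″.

Δφ = 12.52″

sin φ = -0.789014, cos φ = 0.614375, sin λ = -0.534867, cos λ = 0.844936.
North component: ΔN = −sin φ cos λ·ΔX − sin φ sin λ·ΔY + cos φ·ΔZ = −(-0.789014)(0.844936)(359.1) − (-0.789014)(-0.534867)(521.3) + (0.614375)(598.0) = 386.80 m.
1° of latitude spans πR/180 = 111195 m, so Δφ = 386.80 / 111195 × 3600 = 12.523″.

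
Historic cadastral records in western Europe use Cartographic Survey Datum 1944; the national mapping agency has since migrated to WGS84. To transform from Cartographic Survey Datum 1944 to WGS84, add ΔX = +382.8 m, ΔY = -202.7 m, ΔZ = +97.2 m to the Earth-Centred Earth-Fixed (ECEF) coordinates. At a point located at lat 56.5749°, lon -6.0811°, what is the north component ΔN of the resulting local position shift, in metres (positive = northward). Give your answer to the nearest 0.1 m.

The local north axis is (−sin φ cos λ, −sin φ sin λ, cos φ), giving ΔN = -317.690 − 17.922 + 53.542 = -282.07 m.

ΔN = -282.1 m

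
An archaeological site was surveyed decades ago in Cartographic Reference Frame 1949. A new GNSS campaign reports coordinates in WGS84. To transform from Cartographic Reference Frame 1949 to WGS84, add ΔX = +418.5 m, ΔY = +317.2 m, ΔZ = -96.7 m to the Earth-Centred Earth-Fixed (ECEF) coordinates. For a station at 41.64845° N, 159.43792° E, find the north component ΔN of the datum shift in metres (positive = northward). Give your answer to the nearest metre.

ΔN = 114 m

The local north axis is (−sin φ cos λ, −sin φ sin λ, cos φ), giving ΔN = 260.399 − 74.037 − 72.258 = 114.10 m.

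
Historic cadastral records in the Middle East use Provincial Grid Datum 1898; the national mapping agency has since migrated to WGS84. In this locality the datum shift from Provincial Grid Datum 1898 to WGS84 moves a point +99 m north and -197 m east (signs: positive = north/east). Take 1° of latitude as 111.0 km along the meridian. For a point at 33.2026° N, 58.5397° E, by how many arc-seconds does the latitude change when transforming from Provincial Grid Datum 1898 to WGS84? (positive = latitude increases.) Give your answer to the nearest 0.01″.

Δφ = 3.21″

1° of latitude = 111.0 km, so Δφ = 99.0 / 111000 = 0.0008919° = 3.211″.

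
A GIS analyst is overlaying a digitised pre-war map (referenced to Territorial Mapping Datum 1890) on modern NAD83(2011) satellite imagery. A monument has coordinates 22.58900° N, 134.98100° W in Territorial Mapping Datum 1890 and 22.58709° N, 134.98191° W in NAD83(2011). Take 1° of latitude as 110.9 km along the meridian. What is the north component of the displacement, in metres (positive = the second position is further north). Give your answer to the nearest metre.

ΔN = -212 m

Δφ = 22.58709° − 22.58900° = -0.00191°; Δλ = -134.98191° − -134.98100° = -0.00091°.
ΔN = Δφ × 110900 = -211.8 m; ΔE = Δλ × 110900 × cos(22.58900°) = -0.00091 × 110900 × 0.923284 = -93.2 m.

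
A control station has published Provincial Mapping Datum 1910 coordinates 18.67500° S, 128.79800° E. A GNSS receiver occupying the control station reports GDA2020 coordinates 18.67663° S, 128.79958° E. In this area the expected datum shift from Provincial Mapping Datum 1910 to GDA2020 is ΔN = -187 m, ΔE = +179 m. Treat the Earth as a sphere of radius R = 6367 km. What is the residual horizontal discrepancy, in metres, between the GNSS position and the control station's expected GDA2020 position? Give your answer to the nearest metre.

Observed coordinate differences: Δφ = -0.00163°, Δλ = +0.00158°.
Converting to metres (1° lat = 111125 m, cos φ = 0.947350): observed ΔN = -181.1 m, observed ΔE = 166.3 m.
Subtracting the expected shift leaves a residual of -181.1 − (-187) = 5.9 m north and 166.3 − (179) = -12.7 m east.
Residual distance = √(5.9² + (-12.7)²) = 14.0 m.

14 m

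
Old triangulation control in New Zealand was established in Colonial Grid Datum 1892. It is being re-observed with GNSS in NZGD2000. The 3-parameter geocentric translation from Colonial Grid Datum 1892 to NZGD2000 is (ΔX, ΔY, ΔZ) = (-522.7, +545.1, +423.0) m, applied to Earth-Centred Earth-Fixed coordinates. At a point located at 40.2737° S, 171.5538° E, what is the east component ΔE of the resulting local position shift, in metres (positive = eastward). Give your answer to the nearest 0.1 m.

The local east axis at (φ, λ) is (−sin λ, cos λ, 0), so ΔE = −sin(171.5538°)·(-522.7) + cos(171.5538°)·545.1 = -462.41 m.

ΔE = -462.4 m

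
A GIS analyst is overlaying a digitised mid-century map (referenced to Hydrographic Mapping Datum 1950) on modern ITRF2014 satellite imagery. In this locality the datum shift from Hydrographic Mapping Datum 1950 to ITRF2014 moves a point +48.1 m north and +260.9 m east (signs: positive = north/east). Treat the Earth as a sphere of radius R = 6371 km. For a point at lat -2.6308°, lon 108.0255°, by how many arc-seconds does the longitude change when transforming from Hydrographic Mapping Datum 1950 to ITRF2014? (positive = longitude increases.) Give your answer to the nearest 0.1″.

At latitude -2.6308°, cos φ = 0.998946.
One radian of longitude at latitude φ spans R cos φ, so Δλ = ΔE / (R cos φ) = 260.9 / (6371000 × 0.998946) = 4.0994e-05 rad = 8.456″.

Δλ = 8.5″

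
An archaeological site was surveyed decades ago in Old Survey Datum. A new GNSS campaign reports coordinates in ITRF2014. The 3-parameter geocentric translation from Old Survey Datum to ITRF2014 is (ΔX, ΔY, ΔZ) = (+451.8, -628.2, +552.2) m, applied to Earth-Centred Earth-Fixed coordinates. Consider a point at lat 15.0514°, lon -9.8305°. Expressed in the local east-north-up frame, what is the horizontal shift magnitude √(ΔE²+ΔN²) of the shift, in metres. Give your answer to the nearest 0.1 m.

667.5 m

The local east axis at (φ, λ) is (−sin λ, cos λ, 0), so ΔE = −sin(-9.8305°)·451.8 + cos(-9.8305°)·(-628.2) = -541.84 m.
The local north axis is (−sin φ cos λ, −sin φ sin λ, cos φ), giving ΔN = -115.603 − 27.853 + 533.256 = 389.80 m.
Horizontal magnitude = √(ΔE² + ΔN²) = √((-541.84)² + 389.80²) = 667.48 m.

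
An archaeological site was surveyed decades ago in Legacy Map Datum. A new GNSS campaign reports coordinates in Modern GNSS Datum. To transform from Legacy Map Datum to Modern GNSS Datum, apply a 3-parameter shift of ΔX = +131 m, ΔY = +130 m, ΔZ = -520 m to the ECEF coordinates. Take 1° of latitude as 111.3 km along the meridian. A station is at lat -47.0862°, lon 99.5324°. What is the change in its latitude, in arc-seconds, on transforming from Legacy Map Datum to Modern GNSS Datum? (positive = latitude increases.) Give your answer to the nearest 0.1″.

sin φ = -0.732379, cos φ = 0.680897, sin λ = 0.986192, cos λ = -0.165605.
North component: ΔN = −sin φ cos λ·ΔX − sin φ sin λ·ΔY + cos φ·ΔZ = −(-0.732379)(-0.165605)(131) − (-0.732379)(0.986192)(130) + (0.680897)(-520) = -276.06 m.
1° of latitude spans 111300 m, so Δφ = -276.06 / 111300 × 3600 = -8.929″.

Δφ = -8.9″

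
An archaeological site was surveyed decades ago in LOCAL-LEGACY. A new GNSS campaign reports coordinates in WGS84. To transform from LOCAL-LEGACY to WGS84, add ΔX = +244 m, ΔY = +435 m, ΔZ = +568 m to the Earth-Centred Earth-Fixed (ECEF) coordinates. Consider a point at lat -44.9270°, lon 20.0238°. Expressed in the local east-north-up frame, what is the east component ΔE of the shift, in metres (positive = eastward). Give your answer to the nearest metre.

The local east axis at (φ, λ) is (−sin λ, cos λ, 0), so ΔE = −sin(20.0238°)·244 + cos(20.0238°)·435 = 325.16 m.

ΔE = 325 m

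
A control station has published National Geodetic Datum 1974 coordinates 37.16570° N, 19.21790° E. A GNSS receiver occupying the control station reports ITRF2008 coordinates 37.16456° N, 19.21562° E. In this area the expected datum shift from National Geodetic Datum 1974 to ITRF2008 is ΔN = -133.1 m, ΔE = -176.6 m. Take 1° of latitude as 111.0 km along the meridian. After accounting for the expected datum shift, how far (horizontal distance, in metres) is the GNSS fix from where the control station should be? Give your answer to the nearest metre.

26 m

Observed coordinate differences: Δφ = -0.00114°, Δλ = -0.00228°.
Converting to metres (1° lat = 111000 m, cos φ = 0.796892): observed ΔN = -126.5 m, observed ΔE = -201.7 m.
Subtracting the expected shift leaves a residual of -126.5 − (-133.1) = 6.6 m north and -201.7 − (-176.6) = -25.1 m east.
Residual distance = √(6.6² + (-25.1)²) = 25.9 m.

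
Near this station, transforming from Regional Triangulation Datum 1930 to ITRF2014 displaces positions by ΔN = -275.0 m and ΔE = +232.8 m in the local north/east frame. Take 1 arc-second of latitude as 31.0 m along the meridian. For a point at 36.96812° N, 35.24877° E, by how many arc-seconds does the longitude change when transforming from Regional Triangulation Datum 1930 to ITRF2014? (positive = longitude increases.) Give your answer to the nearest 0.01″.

Δλ = 9.40″

At latitude 36.96812°, cos φ = 0.798970.
1″ of longitude at this latitude = 31.00 × cos φ = 24.7681 m, so Δλ = 232.8 / 24.7681 = 9.399″.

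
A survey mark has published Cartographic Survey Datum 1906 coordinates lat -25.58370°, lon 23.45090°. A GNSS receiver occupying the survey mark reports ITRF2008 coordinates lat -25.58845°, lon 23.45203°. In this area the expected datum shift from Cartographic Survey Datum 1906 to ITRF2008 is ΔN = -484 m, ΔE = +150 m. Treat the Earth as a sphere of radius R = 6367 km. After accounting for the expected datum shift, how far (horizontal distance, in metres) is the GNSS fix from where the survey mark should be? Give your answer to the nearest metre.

Observed coordinate differences: Δφ = -0.00475°, Δλ = +0.00113°.
Converting to metres (1° lat = 111125 m, cos φ = 0.901955): observed ΔN = -527.8 m, observed ΔE = 113.3 m.
Subtracting the expected shift leaves a residual of -527.8 − (-484) = -43.8 m north and 113.3 − (150) = -36.7 m east.
Residual distance = √((-43.8)² + (-36.7)²) = 57.2 m.

57 m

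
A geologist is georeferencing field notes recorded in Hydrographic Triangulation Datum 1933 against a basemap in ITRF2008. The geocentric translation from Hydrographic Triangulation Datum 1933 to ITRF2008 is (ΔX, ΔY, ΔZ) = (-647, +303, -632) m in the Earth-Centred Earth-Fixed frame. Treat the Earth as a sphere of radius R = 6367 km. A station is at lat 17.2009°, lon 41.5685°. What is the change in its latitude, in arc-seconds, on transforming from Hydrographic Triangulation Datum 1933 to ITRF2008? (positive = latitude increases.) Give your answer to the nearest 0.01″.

Δφ = -16.85″

sin φ = 0.295723, cos φ = 0.955274, sin λ = 0.663515, cos λ = 0.748163.
North component: ΔN = −sin φ cos λ·ΔX − sin φ sin λ·ΔY + cos φ·ΔZ = −(0.295723)(0.748163)(-647) − (0.295723)(0.663515)(303) + (0.955274)(-632) = -520.04 m.
1° of latitude spans πR/180 = 111125 m, so Δφ = -520.04 / 111125 × 3600 = -16.847″.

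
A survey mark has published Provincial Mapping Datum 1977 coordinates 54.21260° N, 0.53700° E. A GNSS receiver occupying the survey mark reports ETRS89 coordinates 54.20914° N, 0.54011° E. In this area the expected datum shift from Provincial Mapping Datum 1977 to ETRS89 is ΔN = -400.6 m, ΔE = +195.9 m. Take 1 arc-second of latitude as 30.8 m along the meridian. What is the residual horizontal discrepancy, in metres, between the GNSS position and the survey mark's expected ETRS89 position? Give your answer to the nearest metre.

Observed coordinate differences: Δφ = -0.00346°, Δλ = +0.00311°.
Converting to metres (1° lat = 110880 m, cos φ = 0.584779): observed ΔN = -383.6 m, observed ΔE = 201.7 m.
Subtracting the expected shift leaves a residual of -383.6 − (-400.6) = 17.0 m north and 201.7 − (195.9) = 5.8 m east.
Residual distance = √(17.0² + 5.8²) = 17.9 m.

18 m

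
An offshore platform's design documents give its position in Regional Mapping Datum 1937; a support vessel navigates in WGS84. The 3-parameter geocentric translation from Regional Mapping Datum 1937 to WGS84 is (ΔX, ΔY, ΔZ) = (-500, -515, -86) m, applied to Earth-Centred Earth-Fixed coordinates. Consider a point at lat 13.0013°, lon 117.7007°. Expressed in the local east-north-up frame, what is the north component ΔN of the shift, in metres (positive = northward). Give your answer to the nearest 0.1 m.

ΔN = -33.5 m

At φ = 13.0013°, λ = 117.7007°: sin φ = 0.224973, cos φ = 0.974365, sin λ = 0.885388, cos λ = -0.464853.
ΔN = −sin φ cos λ·ΔX − sin φ sin λ·ΔY + cos φ·ΔZ = −(0.224973)(-0.464853)(-500) − (0.224973)(0.885388)(-515) + (0.974365)(-86) = -33.50 m.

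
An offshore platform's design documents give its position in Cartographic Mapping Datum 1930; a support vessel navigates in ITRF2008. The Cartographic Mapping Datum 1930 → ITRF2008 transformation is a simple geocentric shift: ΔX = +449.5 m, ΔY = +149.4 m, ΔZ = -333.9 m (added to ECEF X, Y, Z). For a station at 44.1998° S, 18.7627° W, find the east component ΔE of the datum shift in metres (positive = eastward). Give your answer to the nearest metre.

At φ = -44.1998°, λ = -18.7627°: sin φ = -0.697163, cos φ = 0.716913, sin λ = -0.321649, cos λ = 0.946859.
ΔE = −sin λ·ΔX + cos λ·ΔY = −(-0.321649)·(449.5) + (0.946859)·(149.4) = 286.04 m.

ΔE = 286 m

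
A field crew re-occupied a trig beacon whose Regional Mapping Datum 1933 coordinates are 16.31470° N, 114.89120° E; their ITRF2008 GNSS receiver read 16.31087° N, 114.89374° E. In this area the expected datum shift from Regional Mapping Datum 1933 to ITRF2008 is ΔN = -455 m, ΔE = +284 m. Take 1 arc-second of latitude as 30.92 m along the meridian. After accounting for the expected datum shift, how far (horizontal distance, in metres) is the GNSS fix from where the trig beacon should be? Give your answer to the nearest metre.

Observed coordinate differences: Δφ = -0.00383°, Δλ = +0.00254°.
Converting to metres (1° lat = 111312 m, cos φ = 0.959733): observed ΔN = -426.3 m, observed ΔE = 271.3 m.
Subtracting the expected shift leaves a residual of -426.3 − (-455) = 28.7 m north and 271.3 − (284) = -12.7 m east.
Residual distance = √(28.7² + (-12.7)²) = 31.3 m.

31 m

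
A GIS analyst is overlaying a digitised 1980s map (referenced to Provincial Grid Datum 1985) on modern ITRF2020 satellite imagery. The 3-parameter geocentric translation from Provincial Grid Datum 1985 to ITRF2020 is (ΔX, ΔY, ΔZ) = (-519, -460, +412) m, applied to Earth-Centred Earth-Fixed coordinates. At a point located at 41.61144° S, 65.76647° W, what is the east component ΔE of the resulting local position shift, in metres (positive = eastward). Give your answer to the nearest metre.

At φ = -41.61144°, λ = -65.76647°: sin φ = -0.664076, cos φ = 0.747666, sin λ = -0.911880, cos λ = 0.410457.
ΔE = −sin λ·ΔX + cos λ·ΔY = −(-0.911880)·(-519) + (0.410457)·(-460) = -662.08 m.

ΔE = -662 m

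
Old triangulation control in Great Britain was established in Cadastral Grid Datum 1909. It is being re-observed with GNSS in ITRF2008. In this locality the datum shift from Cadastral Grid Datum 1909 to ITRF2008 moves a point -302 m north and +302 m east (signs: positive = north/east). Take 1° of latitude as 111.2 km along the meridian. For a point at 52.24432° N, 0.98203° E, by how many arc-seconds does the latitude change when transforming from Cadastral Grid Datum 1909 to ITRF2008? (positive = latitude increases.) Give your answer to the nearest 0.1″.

Δφ = -9.8″

1° of latitude = 111.2 km, so Δφ = -302.0 / 111200 = -0.0027158° = -9.777″.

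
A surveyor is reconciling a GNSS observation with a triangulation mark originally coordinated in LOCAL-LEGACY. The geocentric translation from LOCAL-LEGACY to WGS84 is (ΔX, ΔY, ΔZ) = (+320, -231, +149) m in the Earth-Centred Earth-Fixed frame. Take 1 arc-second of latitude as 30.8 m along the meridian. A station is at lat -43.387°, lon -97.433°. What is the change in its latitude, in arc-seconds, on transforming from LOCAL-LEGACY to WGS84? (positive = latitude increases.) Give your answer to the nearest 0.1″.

Δφ = 7.7″

sin φ = -0.686923, cos φ = 0.726731, sin λ = -0.991597, cos λ = -0.129367.
North component: ΔN = −sin φ cos λ·ΔX − sin φ sin λ·ΔY + cos φ·ΔZ = −(-0.686923)(-0.129367)(320) − (-0.686923)(-0.991597)(-231) + (0.726731)(149) = 237.19 m.
1° of latitude spans 3600 × 30.80 = 110880 m, so Δφ = 237.19 / 110880 × 3600 = 7.701″.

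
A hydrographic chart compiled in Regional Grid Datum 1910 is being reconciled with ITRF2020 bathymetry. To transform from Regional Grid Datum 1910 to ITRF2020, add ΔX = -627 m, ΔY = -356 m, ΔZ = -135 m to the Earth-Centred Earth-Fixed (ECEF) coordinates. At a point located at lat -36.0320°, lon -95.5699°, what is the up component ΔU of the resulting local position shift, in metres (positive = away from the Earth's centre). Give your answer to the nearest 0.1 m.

ΔU = 415.2 m

The local up (radial) axis is (cos φ cos λ, cos φ sin λ, sin φ), giving ΔU = 49.214 + 286.534 + 79.412 = 415.16 m.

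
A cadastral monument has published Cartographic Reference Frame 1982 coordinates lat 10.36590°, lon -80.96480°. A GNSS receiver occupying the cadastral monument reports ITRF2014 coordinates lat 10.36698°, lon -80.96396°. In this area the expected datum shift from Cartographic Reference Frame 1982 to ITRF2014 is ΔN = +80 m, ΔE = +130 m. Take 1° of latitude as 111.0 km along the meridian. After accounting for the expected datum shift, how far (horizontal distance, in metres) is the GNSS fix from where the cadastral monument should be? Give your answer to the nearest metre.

Observed coordinate differences: Δφ = +0.00108°, Δλ = +0.00084°.
Converting to metres (1° lat = 111000 m, cos φ = 0.983679): observed ΔN = 119.9 m, observed ΔE = 91.7 m.
Subtracting the expected shift leaves a residual of 119.9 − (80) = 39.9 m north and 91.7 − (130) = -38.3 m east.
Residual distance = √(39.9² + (-38.3)²) = 55.3 m.

55 m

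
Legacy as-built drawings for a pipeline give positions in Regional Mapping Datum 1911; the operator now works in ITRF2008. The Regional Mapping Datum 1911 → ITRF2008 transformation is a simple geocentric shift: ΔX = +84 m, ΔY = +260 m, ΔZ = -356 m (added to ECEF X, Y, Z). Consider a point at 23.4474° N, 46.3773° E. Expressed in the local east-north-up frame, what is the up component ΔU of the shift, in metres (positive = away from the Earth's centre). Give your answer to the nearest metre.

ΔU = 84 m

At φ = 23.4474°, λ = 46.3773°: sin φ = 0.397907, cos φ = 0.917426, sin λ = 0.723899, cos λ = 0.689906.
ΔU = cos φ cos λ·ΔX + cos φ sin λ·ΔY + sin φ·ΔZ = (0.917426)(0.689906)(84) + (0.917426)(0.723899)(260) + (0.397907)(-356) = 84.18 m.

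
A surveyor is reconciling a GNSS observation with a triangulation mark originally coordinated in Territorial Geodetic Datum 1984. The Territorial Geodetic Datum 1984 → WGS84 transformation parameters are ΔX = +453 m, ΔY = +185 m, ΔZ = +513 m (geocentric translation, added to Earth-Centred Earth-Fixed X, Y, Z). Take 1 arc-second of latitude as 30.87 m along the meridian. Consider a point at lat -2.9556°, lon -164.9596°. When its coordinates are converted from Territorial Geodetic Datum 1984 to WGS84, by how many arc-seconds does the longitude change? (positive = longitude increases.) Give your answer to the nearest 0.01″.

sin φ = -0.051562, cos φ = 0.998670, sin λ = -0.259500, cos λ = -0.965743.
East component: ΔE = −sin λ·ΔX + cos λ·ΔY = −(-0.259500)(453) + (-0.965743)(185) = -61.11 m.
1° of latitude spans 3600 × 30.87 = 111132 m; at latitude φ, 1° of longitude spans that × cos φ = 110984.2 m, so Δλ = -61.11 / 110984.2 × 3600 = -1.982″.

Δλ = -1.98″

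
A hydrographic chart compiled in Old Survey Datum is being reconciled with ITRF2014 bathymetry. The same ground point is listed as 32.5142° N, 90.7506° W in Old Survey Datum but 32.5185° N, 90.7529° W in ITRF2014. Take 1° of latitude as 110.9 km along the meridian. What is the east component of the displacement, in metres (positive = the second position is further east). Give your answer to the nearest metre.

Δφ = 32.5185° − 32.5142° = +0.0043°; Δλ = -90.7529° − -90.7506° = -0.0023°.
ΔN = Δφ × 110900 = 476.9 m; ΔE = Δλ × 110900 × cos(32.5142°) = -0.0023 × 110900 × 0.843258 = -215.1 m.

ΔE = -215 m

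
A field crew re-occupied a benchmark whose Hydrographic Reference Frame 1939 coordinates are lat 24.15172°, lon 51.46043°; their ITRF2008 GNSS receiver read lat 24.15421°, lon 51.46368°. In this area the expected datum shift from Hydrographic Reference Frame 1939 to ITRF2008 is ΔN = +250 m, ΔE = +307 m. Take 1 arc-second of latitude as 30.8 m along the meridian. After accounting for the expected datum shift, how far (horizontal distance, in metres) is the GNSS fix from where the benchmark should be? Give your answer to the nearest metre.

Observed coordinate differences: Δφ = +0.00249°, Δλ = +0.00325°.
Converting to metres (1° lat = 110880 m, cos φ = 0.912465): observed ΔN = 276.1 m, observed ΔE = 328.8 m.
Subtracting the expected shift leaves a residual of 276.1 − (250) = 26.1 m north and 328.8 − (307) = 21.8 m east.
Residual distance = √(26.1² + 21.8²) = 34.0 m.

34 m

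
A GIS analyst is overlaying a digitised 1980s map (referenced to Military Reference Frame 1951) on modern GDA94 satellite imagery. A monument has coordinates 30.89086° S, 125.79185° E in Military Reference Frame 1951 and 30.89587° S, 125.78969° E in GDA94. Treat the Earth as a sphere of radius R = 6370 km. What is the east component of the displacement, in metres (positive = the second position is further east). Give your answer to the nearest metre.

ΔE = -206 m

Δφ = -30.89587° − -30.89086° = -0.00501°; Δλ = 125.78969° − 125.79185° = -0.00216°.
1° along a meridian = πR/180 = 111177 m.
ΔN = Δφ × 111177 = -557.0 m; ΔE = Δλ × 111177 × cos(-30.89086°) = -0.00216 × 111177 × 0.858147 = -206.1 m.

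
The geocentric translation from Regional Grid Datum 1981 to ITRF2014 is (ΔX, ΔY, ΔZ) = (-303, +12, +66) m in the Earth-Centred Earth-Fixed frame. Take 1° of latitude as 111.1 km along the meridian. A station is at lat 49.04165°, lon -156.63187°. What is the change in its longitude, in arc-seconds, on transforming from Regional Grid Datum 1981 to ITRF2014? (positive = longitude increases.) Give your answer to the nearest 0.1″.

Δλ = -6.5″

sin φ = 0.755186, cos φ = 0.655510, sin λ = -0.396637, cos λ = -0.917975.
East component: ΔE = −sin λ·ΔX + cos λ·ΔY = −(-0.396637)(-303) + (-0.917975)(12) = -131.20 m.
1° of latitude spans 111100 m; at latitude φ, 1° of longitude spans that × cos φ = 72827.2 m, so Δλ = -131.20 / 72827.2 × 3600 = -6.485″.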